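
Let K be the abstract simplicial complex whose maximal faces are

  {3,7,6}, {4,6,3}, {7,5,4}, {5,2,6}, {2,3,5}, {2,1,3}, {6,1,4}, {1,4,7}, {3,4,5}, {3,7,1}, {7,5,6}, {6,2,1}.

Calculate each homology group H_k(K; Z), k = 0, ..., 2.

Take the total order 1 < 2 < 3 < 4 < 5 < 6 < 7 on the vertex set. Then K (dimension 2) consists of the simplices:

  0-simplices (7): [1], [2], [3], [4], [5], [6], [7]
  1-simplices (18): [1,2], [1,3], [1,4], [1,6], [1,7], [2,3], [2,5], [2,6], [3,4], [3,5], [3,6], [3,7], [4,5], [4,6], [4,7], [5,6], [5,7], [6,7]
  2-simplices (12): [1,2,3], [1,2,6], [1,3,7], [1,4,6], [1,4,7], [2,3,5], [2,5,6], [3,4,5], [3,4,6], [3,6,7], [4,5,7], [5,6,7]

Hence C_0 ≅ Z^7, C_1 ≅ Z^18, C_2 ≅ Z^12.

Boundary ∂_1: C_1 → C_0 sends each edge [p,q] (with p < q) to q − p.
The resulting 7×18 matrix has rank 6, and its Smith normal form has invariant factors (1,1,1,1,1,1).

Boundary ∂_2: C_2 → C_1 sends each 2-simplex [p,q,r] to [q,r] − [p,r] + [p,q]. For instance
  ∂[1,4,7] = [4,7] − [1,7] + [1,4],
  ∂[1,3,7] = [3,7] − [1,7] + [1,3].
The resulting 18×12 matrix has rank 12, and its Smith normal form has invariant factors (1,1,1,1,1,1,1,1,1,1,1,2).

Computing H_k = (kernel of ∂_k) / (image of ∂_{k+1}):

  H_0: rank C_0 − rank ∂_1 = 7 − 6 = 1, and the invariant factors of ∂_1 are all 1, so H_0 ≅ Z.
  H_1: rank ker ∂_1 − rank ∂_2 = (18 − 6) − 12 = 0, and ∂_2 has invariant factor 2 > 1, so H_1 ≅ Z/2Z.
  H_2: rank ker ∂_2 − rank ∂_3 = (12 − 12) − 0 = 0, and there is no ∂_3, so H_2 ≅ 0.

As a check, the Euler characteristic is 7 − 18 + 12 = 1, which agrees with 1 − 0 + 0 = 1.

H_0 ≅ Z,  H_1 ≅ Z/2Z,  H_2 = 0.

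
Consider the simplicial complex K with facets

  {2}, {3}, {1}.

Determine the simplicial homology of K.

We work with the vertex ordering 1 < 2 < 3. The simplices of K, each written with vertices in increasing order, are:

  0-simplices (3): [1], [2], [3]

Hence C_0 ≅ Z^3.

Computing H_k = (kernel of ∂_k) / (image of ∂_{k+1}):

  H_0: rank C_0 − rank ∂_1 = 3 − 0 = 3, and there is no ∂_1, so H_0 = Z^3.

H_0 = Z^3.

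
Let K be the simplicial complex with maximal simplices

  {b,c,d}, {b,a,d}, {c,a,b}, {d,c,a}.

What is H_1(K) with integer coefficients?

Take the total order a < b < c < d on the vertex set. Then K (dimension 2) consists of the simplices:

  0-simplices (4): a, b, c, d
  1-simplices (6): ab, ac, ad, bc, bd, cd
  2-simplices (4): abc, abd, acd, bcd

so the chain groups are C_0 ≅ Z^4, C_1 ≅ Z^6, C_2 ≅ Z^4.

The boundary map ∂_1: C_1 → C_0 is given by ∂[p,q] = [q] − [p]. For instance
  ∂ab = b − a.
As a 4×6 matrix over Z this has rank 3, with invariant factors (1,1,1).

∂_2: C_2 → C_1 maps a triangle to the signed sum of its edges. For instance
  ∂abd = bd − ad + ab,
  ∂acd = cd − ad + ac.
As a 6×4 matrix over Z this has rank 3, with invariant factors (1,1,1).

Reading off H_k = ker ∂_k / im ∂_{k+1}:

  H_1: rank ker ∂_1 − rank ∂_2 = (6 − 3) − 3 = 0, and the invariant factors of ∂_2 are all 1, so H_1 = 0.

(K is a triangulation of the 2-sphere S^2.)

H_1 = 0.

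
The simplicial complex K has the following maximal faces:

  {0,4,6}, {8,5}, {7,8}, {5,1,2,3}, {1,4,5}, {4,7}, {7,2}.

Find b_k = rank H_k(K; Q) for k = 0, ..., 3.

b_0 = 1, b_1 = 2, b_2 = 0, b_3 = 0.

Fix the vertex order 0 < 1 < 2 < 3 < 4 < 5 < 6 < 7 < 8 and write every simplex with vertices in increasing order. Then dim K = 3 and the simplices of K are:

  0-simplices (9): [0], [1], [2], [3], [4], [5], [6], [7], [8]
  1-simplices (15): [0,4], [0,6], [1,2], [1,3], [1,4], [1,5], [2,3], [2,5], [2,7], [3,5], [4,5], [4,6], [4,7], [5,8], [7,8]
  2-simplices (6): [0,4,6], [1,2,3], [1,2,5], [1,3,5], [1,4,5], [2,3,5]
  3-simplices (1): [1,2,3,5]

so the chain groups are C_0 ≅ Z^9, C_1 ≅ Z^15, C_2 ≅ Z^6, C_3 ≅ Z^1.

Boundary ∂_1: C_1 → C_0 maps an edge to its endpoints' difference, ∂[p,q] = q − p.
The resulting 9×15 matrix has rank 8, and its Smith normal form has invariant factors (1,1,1,1,1,1,1,1).

∂_2: C_2 → C_1 sends each 2-simplex [p,q,r] to [q,r] − [p,r] + [p,q]. For instance
  ∂[1,4,5] = [4,5] − [1,5] + [1,4],
  ∂[2,3,5] = [3,5] − [2,5] + [2,3].
This gives a 15×6 integer matrix of rank 5; reducing to Smith normal form yields diagonal entries (1,1,1,1,1).

Boundary ∂_3: C_3 → C_2 sends each 3-simplex σ to the alternating sum Σ_i (−1)^i (σ with its i-th vertex removed). For instance
  ∂[1,2,3,5] = [2,3,5] − [1,3,5] + [1,2,5] − [1,2,3].
This gives a 6×1 integer matrix of rank 1; reducing to Smith normal form yields diagonal entries (1).

Reading off H_k = ker ∂_k / im ∂_{k+1}:

  H_0: rank C_0 − rank ∂_1 = 9 − 8 = 1, and the invariant factors of ∂_1 are all 1, so H_0 ≅ Z.
  H_1: rank ker ∂_1 − rank ∂_2 = (15 − 8) − 5 = 2, and the invariant factors of ∂_2 are all 1, so H_1 ≅ Z^2.
  H_2: rank ker ∂_2 − rank ∂_3 = (6 − 5) − 1 = 0, and the invariant factors of ∂_3 are all 1, so H_2 ≅ 0.
  H_3: rank ker ∂_3 − rank ∂_4 = (1 − 1) − 0 = 0, and there is no ∂_4, so H_3 ≅ 0.

Hence the Betti numbers are b_0 = 1, b_1 = 2, b_2 = 0, b_3 = 0.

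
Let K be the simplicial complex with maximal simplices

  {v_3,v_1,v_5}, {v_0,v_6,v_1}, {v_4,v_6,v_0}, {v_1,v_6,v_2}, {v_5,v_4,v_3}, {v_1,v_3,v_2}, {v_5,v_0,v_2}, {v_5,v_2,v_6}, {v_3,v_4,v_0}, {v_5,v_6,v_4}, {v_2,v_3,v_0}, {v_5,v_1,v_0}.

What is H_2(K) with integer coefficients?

H_2 ≅ 0.

K has 7 vertices, 18 edges, 12 triangles.
rank ∂_2 = 12, rank ∂_3 = 0 ⇒ b_2 = 12 − 12 − 0 = 0. So H_2 = 0.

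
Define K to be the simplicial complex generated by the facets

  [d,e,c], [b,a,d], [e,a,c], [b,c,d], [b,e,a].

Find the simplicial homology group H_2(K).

K has 5 vertices, 10 edges, 5 triangles.
rank ∂_2 = 5, rank ∂_3 = 0 ⇒ b_2 = 5 − 5 − 0 = 0. So H_2 ≅ 0.

H_2 ≅ 0.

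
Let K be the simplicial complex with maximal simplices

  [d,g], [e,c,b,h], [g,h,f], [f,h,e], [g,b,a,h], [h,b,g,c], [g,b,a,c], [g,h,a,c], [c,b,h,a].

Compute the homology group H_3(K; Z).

H_3 ≅ Z.

Fix the vertex order a < b < c < d < e < f < g < h and write every simplex with vertices in increasing order. Then dim K = 3 and the simplices of K are:

  0-simplices (8): a, b, c, d, e, f, g, h
  1-simplices (17): ab, ac, ag, ah, bc, be, bg, bh, ce, cg, ch, dg, ef, eh, fg, fh, gh
  2-simplices (15): abc, abg, abh, acg, ach, agh, bce, bcg, bch, beh, bgh, ceh, cgh, efh, fgh
  3-simplices (6): abcg, abch, abgh, acgh, bceh, bcgh

Hence C_0 ≅ Z^8, C_1 ≅ Z^17, C_2 ≅ Z^15, C_3 ≅ Z^6.

Boundary ∂_1: C_1 → C_0 is given by ∂[p,q] = [q] − [p].
The 8×17 boundary matrix has rank 7 and Smith normal form diag(1,1,1,1,1,1,1).

Boundary ∂_2: C_2 → C_1 sends each 2-simplex [p,q,r] to [q,r] − [p,r] + [p,q]. For instance
  ∂ceh = eh − ch + ce,
  ∂cgh = gh − ch + cg.
The resulting 17×15 matrix has rank 10, and its Smith normal form has invariant factors (1,1,1,1,1,1,1,1,1,1).

∂_3: C_3 → C_2 sends each 3-simplex σ to the alternating sum Σ_i (−1)^i (σ with its i-th vertex removed). For instance
  ∂bceh = ceh − beh + bch − bce,
  ∂abch = bch − ach + abh − abc.
As a 15×6 matrix over Z this has rank 5, with invariant factors (1,1,1,1,1).

Reading off H_k = ker ∂_k / im ∂_{k+1}:

  H_3: rank ker ∂_3 − rank ∂_4 = (6 − 5) − 0 = 1, and there is no ∂_4, so H_3 = Z.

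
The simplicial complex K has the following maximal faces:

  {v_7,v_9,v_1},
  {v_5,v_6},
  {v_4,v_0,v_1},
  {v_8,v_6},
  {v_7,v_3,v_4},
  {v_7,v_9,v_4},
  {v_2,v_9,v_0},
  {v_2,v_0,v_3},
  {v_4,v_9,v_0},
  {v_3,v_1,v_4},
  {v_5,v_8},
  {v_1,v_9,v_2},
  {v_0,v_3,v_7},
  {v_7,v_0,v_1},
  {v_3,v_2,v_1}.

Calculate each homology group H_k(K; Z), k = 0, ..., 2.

H_0 = Z^2,  H_1 = Z ⊕ Z_2,  H_2 = 0.

Take the total order v_0 < v_1 < v_2 < v_3 < v_4 < v_5 < v_6 < v_7 < v_8 < v_9 on the vertex set. Then K (dimension 2) consists of the simplices:

  0-simplices (10): [v_0], [v_1], [v_2], [v_3], [v_4], [v_5], [v_6], [v_7], [v_8], [v_9]
  1-simplices (21): (21 of them)
  2-simplices (12): (12 of them)

Hence C_0 ≅ Z^10, C_1 ≅ Z^21, C_2 ≅ Z^12.

∂_1: C_1 → C_0 sends each edge [p,q] (with p < q) to q − p.
As a 10×21 matrix over Z this has rank 8, with invariant factors (1,1,1,1,1,1,1,1).

∂_2: C_2 → C_1 sends each 2-simplex [p,q,r] to [q,r] − [p,r] + [p,q]. For instance
  ∂[v_0,v_2,v_3] = [v_2,v_3] − [v_0,v_3] + [v_0,v_2],
  ∂[v_3,v_4,v_7] = [v_4,v_7] − [v_3,v_7] + [v_3,v_4].
The 21×12 boundary matrix has rank 12 and Smith normal form diag(1,1,1,1,1,1,1,1,1,1,1,2).

Computing H_k = (kernel of ∂_k) / (image of ∂_{k+1}):

  H_0: rank C_0 − rank ∂_1 = 10 − 8 = 2, and the invariant factors of ∂_1 are all 1, so H_0 = Z^2.
  H_1: rank ker ∂_1 − rank ∂_2 = (21 − 8) − 12 = 1, and ∂_2 has invariant factor 2 > 1, so H_1 = Z ⊕ Z_2.
  H_2: rank ker ∂_2 − rank ∂_3 = (12 − 12) − 0 = 0, and there is no ∂_3, so H_2 = 0.

(K is a triangulation of the disjoint union of the circle S^1 and the real projective plane RP^2.)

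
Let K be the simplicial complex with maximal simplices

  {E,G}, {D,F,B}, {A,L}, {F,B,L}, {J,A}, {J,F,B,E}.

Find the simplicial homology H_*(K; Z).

Take the total order A < B < D < E < F < G < J < L on the vertex set. Then K (dimension 3) consists of the simplices:

  0-simplices (8): A, B, D, E, F, G, J, L
  1-simplices (13): AJ, AL, BD, BE, BF, BJ, BL, DF, EF, EG, EJ, FJ, FL
  2-simplices (6): BDF, BEF, BEJ, BFJ, BFL, EFJ
  3-simplices (1): BEFJ

so the chain groups are C_0 ≅ Z^8, C_1 ≅ Z^13, C_2 ≅ Z^6, C_3 ≅ Z^1.

∂_1: C_1 → C_0 is given by ∂[p,q] = [q] − [p]. For instance
  ∂EG = G − E.
The resulting 8×13 matrix has rank 7, and its Smith normal form has invariant factors (1,1,1,1,1,1,1).

∂_2: C_2 → C_1 maps a triangle to the signed sum of its edges. For instance
  ∂BDF = DF − BF + BD,
  ∂EFJ = FJ − EJ + EF.
As a 13×6 matrix over Z this has rank 5, with invariant factors (1,1,1,1,1).

Boundary ∂_3: C_3 → C_2 sends each 3-simplex σ to the alternating sum Σ_i (−1)^i (σ with its i-th vertex removed). For instance
  ∂BEFJ = EFJ − BFJ + BEJ − BEF.
The resulting 6×1 matrix has rank 1, and its Smith normal form has invariant factors (1).

Computing H_k = (kernel of ∂_k) / (image of ∂_{k+1}):

  H_0: rank C_0 − rank ∂_1 = 8 − 7 = 1, and the invariant factors of ∂_1 are all 1, so H_0 = Z.
  H_1: rank ker ∂_1 − rank ∂_2 = (13 − 7) − 5 = 1, and the invariant factors of ∂_2 are all 1, so H_1 = Z.
  H_2: rank ker ∂_2 − rank ∂_3 = (6 − 5) − 1 = 0, and the invariant factors of ∂_3 are all 1, so H_2 = 0.
  H_3: rank ker ∂_3 − rank ∂_4 = (1 − 1) − 0 = 0, and there is no ∂_4, so H_3 = 0.

H_0 ≅ Z,  H_1 ≅ Z,  H_2 = 0,  H_3 = 0.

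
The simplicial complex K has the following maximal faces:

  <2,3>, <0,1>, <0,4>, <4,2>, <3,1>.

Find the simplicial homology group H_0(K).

H_0 = Z.

Take the total order 0 < 1 < 2 < 3 < 4 on the vertex set. Then K (dimension 1) consists of the simplices:

  0-simplices (5): [0], [1], [2], [3], [4]
  1-simplices (5): [0,1], [0,4], [1,3], [2,3], [2,4]

giving chain groups C_0 ≅ Z^5, C_1 ≅ Z^5.

∂_1: C_1 → C_0 sends each edge [p,q] (with p < q) to q − p. For instance
  ∂[1,3] = [3] − [1].
As a 5×5 matrix over Z this has rank 4, with invariant factors (1,1,1,1).

Reading off H_k = ker ∂_k / im ∂_{k+1}:

  H_0: rank C_0 − rank ∂_1 = 5 − 4 = 1, and the invariant factors of ∂_1 are all 1, so H_0 = Z.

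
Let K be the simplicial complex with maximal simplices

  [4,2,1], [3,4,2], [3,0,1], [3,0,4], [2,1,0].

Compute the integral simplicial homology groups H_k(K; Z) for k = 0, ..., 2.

H_0 ≅ Z,  H_1 ≅ Z,  H_2 = 0.

Fix the vertex order 0 < 1 < 2 < 3 < 4 and write every simplex with vertices in increasing order. Then dim K = 2 and the simplices of K are:

  0-simplices (5): [0], [1], [2], [3], [4]
  1-simplices (10): [0,1], [0,2], [0,3], [0,4], [1,2], [1,3], [1,4], [2,3], [2,4], [3,4]
  2-simplices (5): [0,1,2], [0,1,3], [0,3,4], [1,2,4], [2,3,4]

so the chain groups are C_0 ≅ Z^5, C_1 ≅ Z^10, C_2 ≅ Z^5.

∂_1: C_1 → C_0 sends each edge [p,q] (with p < q) to q − p.
This gives a 5×10 integer matrix of rank 4; reducing to Smith normal form yields diagonal entries (1,1,1,1).

Boundary ∂_2: C_2 → C_1 sends each 2-simplex [p,q,r] to [q,r] − [p,r] + [p,q]. For instance
  ∂[1,2,4] = [2,4] − [1,4] + [1,2],
  ∂[2,3,4] = [3,4] − [2,4] + [2,3].
As a 10×5 matrix over Z this has rank 5, with invariant factors (1,1,1,1,1).

Now H_k = ker ∂_k / im ∂_{k+1}, so:

  H_0: rank C_0 − rank ∂_1 = 5 − 4 = 1, and the invariant factors of ∂_1 are all 1, so H_0 ≅ Z.
  H_1: rank ker ∂_1 − rank ∂_2 = (10 − 4) − 5 = 1, and the invariant factors of ∂_2 are all 1, so H_1 ≅ Z.
  H_2: rank ker ∂_2 − rank ∂_3 = (5 − 5) − 0 = 0, and there is no ∂_3, so H_2 ≅ 0.

As a check, the Euler characteristic is 5 − 10 + 5 = 0, which agrees with 1 − 1 + 0 = 0.
(K is a triangulation of the Möbius band.)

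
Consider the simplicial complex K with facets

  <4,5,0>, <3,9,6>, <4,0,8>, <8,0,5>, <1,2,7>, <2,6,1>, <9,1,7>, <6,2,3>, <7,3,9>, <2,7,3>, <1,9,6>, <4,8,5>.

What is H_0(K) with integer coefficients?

H_0 ≅ Z^2.

Fix the vertex order 0 < 1 < 2 < 3 < 4 < 5 < 6 < 7 < 8 < 9 and write every simplex with vertices in increasing order. Then dim K = 2 and the simplices of K are:

  0-simplices (10): [0], [1], [2], [3], [4], [5], [6], [7], [8], [9]
  1-simplices (18): [0,4], [0,5], [0,8], [1,2], [1,6], [1,7], [1,9], [2,3], [2,6], [2,7], [3,6], [3,7], [3,9], [4,5], [4,8], [5,8], [6,9], [7,9]
  2-simplices (12): [0,4,5], [0,4,8], [0,5,8], [1,2,6], [1,2,7], [1,6,9], [1,7,9], [2,3,6], [2,3,7], [3,6,9], [3,7,9], [4,5,8]

giving chain groups C_0 ≅ Z^10, C_1 ≅ Z^18, C_2 ≅ Z^12.

Boundary ∂_1: C_1 → C_0 maps an edge to its endpoints' difference, ∂[p,q] = q − p.
The resulting 10×18 matrix has rank 8, and its Smith normal form has invariant factors (1,1,1,1,1,1,1,1).

The boundary map ∂_2: C_2 → C_1 acts by ∂[p,q,r] = [q,r] − [p,r] + [p,q]. For instance
  ∂[1,2,7] = [2,7] − [1,7] + [1,2],
  ∂[4,5,8] = [5,8] − [4,8] + [4,5].
This gives a 18×12 integer matrix of rank 10; reducing to Smith normal form yields diagonal entries (1,1,1,1,1,1,1,1,1,1).

Now H_k = ker ∂_k / im ∂_{k+1}, so:

  H_0: rank C_0 − rank ∂_1 = 10 − 8 = 2, and the invariant factors of ∂_1 are all 1, so H_0 = Z^2.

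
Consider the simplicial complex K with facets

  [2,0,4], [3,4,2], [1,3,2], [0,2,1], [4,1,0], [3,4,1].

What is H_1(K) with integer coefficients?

H_1 ≅ 0.

K has 5 vertices, 9 edges, 6 triangles.
rank ∂_1 = 4, rank ∂_2 = 5 ⇒ b_1 = 9 − 4 − 5 = 0; all invariant factors of ∂_2 are 1 so no torsion. So H_1 ≅ 0.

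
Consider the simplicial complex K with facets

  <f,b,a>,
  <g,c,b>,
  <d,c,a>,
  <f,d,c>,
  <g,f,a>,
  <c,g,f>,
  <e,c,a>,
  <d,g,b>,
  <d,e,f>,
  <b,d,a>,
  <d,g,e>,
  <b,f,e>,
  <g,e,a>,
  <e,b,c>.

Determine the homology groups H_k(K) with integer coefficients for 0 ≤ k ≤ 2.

Fix the vertex order a < b < c < d < e < f < g and write every simplex with vertices in increasing order. Then dim K = 2 and the simplices of K are:

  0-simplices (7): a, b, c, d, e, f, g
  1-simplices (21): ab, ac, ad, ae, af, ag, bc, bd, be, bf, bg, cd, ce, cf, cg, de, df, dg, ef, eg, fg
  2-simplices (14): abd, abf, acd, ace, aeg, afg, bce, bcg, bdg, bef, cdf, cfg, def, deg

Hence C_0 ≅ Z^7, C_1 ≅ Z^21, C_2 ≅ Z^14.

The boundary map ∂_1: C_1 → C_0 sends each edge [p,q] (with p < q) to q − p. For instance
  ∂de = e − d.
The resulting 7×21 matrix has rank 6, and its Smith normal form has invariant factors (1,1,1,1,1,1).

Boundary ∂_2: C_2 → C_1 maps a triangle to the signed sum of its edges. For instance
  ∂bef = ef − bf + be,
  ∂bcg = cg − bg + bc.
The resulting 21×14 matrix has rank 13, and its Smith normal form has invariant factors (1,1,1,1,1,1,1,1,1,1,1,1,1).

From H_k ≅ ker(∂_k) / im(∂_{k+1}) we obtain:

  H_0: rank C_0 − rank ∂_1 = 7 − 6 = 1, and the invariant factors of ∂_1 are all 1, so H_0 ≅ Z.
  H_1: rank ker ∂_1 − rank ∂_2 = (21 − 6) − 13 = 2, and the invariant factors of ∂_2 are all 1, so H_1 ≅ Z^2.
  H_2: rank ker ∂_2 − rank ∂_3 = (14 − 13) − 0 = 1, and there is no ∂_3, so H_2 ≅ Z.

As a check, the Euler characteristic is 7 − 21 + 14 = 0, which agrees with 1 − 2 + 1 = 0.
(K is a triangulation of the torus T^2.)

H_0 ≅ Z,  H_1 ≅ Z^2,  H_2 ≅ Z.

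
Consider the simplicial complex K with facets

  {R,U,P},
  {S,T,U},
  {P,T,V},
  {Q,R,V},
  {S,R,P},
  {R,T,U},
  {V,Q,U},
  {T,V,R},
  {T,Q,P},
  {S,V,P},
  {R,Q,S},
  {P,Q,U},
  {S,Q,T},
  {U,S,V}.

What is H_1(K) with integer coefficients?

H_1 ≅ Z^2.

Fix the vertex order P < Q < R < S < T < U < V and write every simplex with vertices in increasing order. Then dim K = 2 and the simplices of K are:

  0-simplices (7): P, Q, R, S, T, U, V
  1-simplices (21): PQ, PR, PS, PT, PU, PV, QR, QS, QT, QU, QV, RS, RT, RU, RV, ST, SU, SV, TU, TV, UV
  2-simplices (14): PQT, PQU, PRS, PRU, PSV, PTV, QRS, QRV, QST, QUV, RTU, RTV, STU, SUV

giving chain groups C_0 ≅ Z^7, C_1 ≅ Z^21, C_2 ≅ Z^14.

∂_1: C_1 → C_0 is given by ∂[p,q] = [q] − [p]. For instance
  ∂UV = V − U.
As a 7×21 matrix over Z this has rank 6, with invariant factors (1,1,1,1,1,1).

The boundary map ∂_2: C_2 → C_1 acts by ∂[p,q,r] = [q,r] − [p,r] + [p,q]. For instance
  ∂PRU = RU − PU + PR,
  ∂PQU = QU − PU + PQ.
The resulting 21×14 matrix has rank 13, and its Smith normal form has invariant factors (1,1,1,1,1,1,1,1,1,1,1,1,1).

From H_k ≅ ker(∂_k) / im(∂_{k+1}) we obtain:

  H_1: rank ker ∂_1 − rank ∂_2 = (21 − 6) − 13 = 2, and the invariant factors of ∂_2 are all 1, so H_1 ≅ Z^2.

(K is a triangulation of the torus T^2.)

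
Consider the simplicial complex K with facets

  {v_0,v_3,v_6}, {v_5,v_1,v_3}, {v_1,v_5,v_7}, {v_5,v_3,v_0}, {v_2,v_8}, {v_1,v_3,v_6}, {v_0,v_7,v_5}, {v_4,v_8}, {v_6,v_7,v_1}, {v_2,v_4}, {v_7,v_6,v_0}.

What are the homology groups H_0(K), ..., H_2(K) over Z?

Fix the vertex order v_0 < v_1 < v_2 < v_3 < v_4 < v_5 < v_6 < v_7 < v_8 and write every simplex with vertices in increasing order. Then dim K = 2 and the simplices of K are:

  0-simplices (9): [v_0], [v_1], [v_2], [v_3], [v_4], [v_5], [v_6], [v_7], [v_8]
  1-simplices (15): (15 of them)
  2-simplices (8): [v_0,v_3,v_5], [v_0,v_3,v_6], [v_0,v_5,v_7], [v_0,v_6,v_7], [v_1,v_3,v_5], [v_1,v_3,v_6], [v_1,v_5,v_7], [v_1,v_6,v_7]

Hence C_0 ≅ Z^9, C_1 ≅ Z^15, C_2 ≅ Z^8.

∂_1: C_1 → C_0 is given by ∂[p,q] = [q] − [p]. For instance
  ∂[v_1,v_6] = [v_6] − [v_1].
This gives a 9×15 integer matrix of rank 7; reducing to Smith normal form yields diagonal entries (1,1,1,1,1,1,1).

∂_2: C_2 → C_1 sends each 2-simplex [p,q,r] to [q,r] − [p,r] + [p,q]. For instance
  ∂[v_1,v_3,v_5] = [v_3,v_5] − [v_1,v_5] + [v_1,v_3],
  ∂[v_0,v_5,v_7] = [v_5,v_7] − [v_0,v_7] + [v_0,v_5].
As a 15×8 matrix over Z this has rank 7, with invariant factors (1,1,1,1,1,1,1).

Reading off H_k = ker ∂_k / im ∂_{k+1}:

  H_0: rank C_0 − rank ∂_1 = 9 − 7 = 2, and the invariant factors of ∂_1 are all 1, so H_0 = Z^2.
  H_1: rank ker ∂_1 − rank ∂_2 = (15 − 7) − 7 = 1, and the invariant factors of ∂_2 are all 1, so H_1 = Z.
  H_2: rank ker ∂_2 − rank ∂_3 = (8 − 7) − 0 = 1, and there is no ∂_3, so H_2 = Z.

As a check, the Euler characteristic is 9 − 15 + 8 = 2, which agrees with 2 − 1 + 1 = 2.

H_0 = Z^2,  H_1 = Z,  H_2 = Z.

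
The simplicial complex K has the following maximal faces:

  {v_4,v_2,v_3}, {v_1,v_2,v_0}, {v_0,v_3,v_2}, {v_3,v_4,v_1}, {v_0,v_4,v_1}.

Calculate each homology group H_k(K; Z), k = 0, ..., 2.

H_0 = Z,  H_1 = Z,  H_2 = 0.

Take the total order v_0 < v_1 < v_2 < v_3 < v_4 on the vertex set. Then K (dimension 2) consists of the simplices:

  0-simplices (5): [v_0], [v_1], [v_2], [v_3], [v_4]
  1-simplices (10): [v_0,v_1], [v_0,v_2], [v_0,v_3], [v_0,v_4], [v_1,v_2], [v_1,v_3], [v_1,v_4], [v_2,v_3], [v_2,v_4], [v_3,v_4]
  2-simplices (5): [v_0,v_1,v_2], [v_0,v_1,v_4], [v_0,v_2,v_3], [v_1,v_3,v_4], [v_2,v_3,v_4]

Hence C_0 ≅ Z^5, C_1 ≅ Z^10, C_2 ≅ Z^5.

∂_1: C_1 → C_0 is given by ∂[p,q] = [q] − [p]. For instance
  ∂[v_2,v_3] = [v_3] − [v_2].
As a 5×10 matrix over Z this has rank 4, with invariant factors (1,1,1,1).

∂_2: C_2 → C_1 maps a triangle to the signed sum of its edges. For instance
  ∂[v_0,v_1,v_4] = [v_1,v_4] − [v_0,v_4] + [v_0,v_1],
  ∂[v_1,v_3,v_4] = [v_3,v_4] − [v_1,v_4] + [v_1,v_3].
As a 10×5 matrix over Z this has rank 5, with invariant factors (1,1,1,1,1).

Computing H_k = (kernel of ∂_k) / (image of ∂_{k+1}):

  H_0: rank C_0 − rank ∂_1 = 5 − 4 = 1, and the invariant factors of ∂_1 are all 1, so H_0 = Z.
  H_1: rank ker ∂_1 − rank ∂_2 = (10 − 4) − 5 = 1, and the invariant factors of ∂_2 are all 1, so H_1 = Z.
  H_2: rank ker ∂_2 − rank ∂_3 = (5 − 5) − 0 = 0, and there is no ∂_3, so H_2 = 0.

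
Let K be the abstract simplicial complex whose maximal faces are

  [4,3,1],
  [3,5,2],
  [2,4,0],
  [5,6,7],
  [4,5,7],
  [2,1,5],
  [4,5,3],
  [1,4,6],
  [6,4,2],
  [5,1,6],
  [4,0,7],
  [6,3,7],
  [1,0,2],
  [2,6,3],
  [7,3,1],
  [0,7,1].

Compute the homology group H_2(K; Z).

We work with the vertex ordering 0 < 1 < 2 < 3 < 4 < 5 < 6 < 7. The simplices of K, each written with vertices in increasing order, are:

  0-simplices (8): [0], [1], [2], [3], [4], [5], [6], [7]
  1-simplices (24): (24 of them)
  2-simplices (16): [0,1,2], [0,1,7], [0,2,4], [0,4,7], [1,2,5], [1,3,4], [1,3,7], [1,4,6], [1,5,6], [2,3,5], [2,3,6], [2,4,6], [3,4,5], [3,6,7], [4,5,7], [5,6,7]

so the chain groups are C_0 ≅ Z^8, C_1 ≅ Z^24, C_2 ≅ Z^16.

Boundary ∂_1: C_1 → C_0 maps an edge to its endpoints' difference, ∂[p,q] = q − p. For instance
  ∂[1,7] = [7] − [1].
As a 8×24 matrix over Z this has rank 7, with invariant factors (1,1,1,1,1,1,1).

Boundary ∂_2: C_2 → C_1 acts by ∂[p,q,r] = [q,r] − [p,r] + [p,q]. For instance
  ∂[2,3,5] = [3,5] − [2,5] + [2,3],
  ∂[0,1,2] = [1,2] − [0,2] + [0,1].
This gives a 24×16 integer matrix of rank 15; reducing to Smith normal form yields diagonal entries (1,1,1,1,1,1,1,1,1,1,1,1,1,1,1).

From H_k ≅ ker(∂_k) / im(∂_{k+1}) we obtain:

  H_2: rank ker ∂_2 − rank ∂_3 = (16 − 15) − 0 = 1, and there is no ∂_3, so H_2 ≅ Z.

(K is a triangulation of the torus T^2.)

H_2 = Z.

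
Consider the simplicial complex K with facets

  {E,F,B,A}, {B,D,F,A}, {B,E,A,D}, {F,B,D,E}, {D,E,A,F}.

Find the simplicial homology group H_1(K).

K has 5 vertices, 10 edges, 10 triangles, 5 3-simplices.
rank ∂_1 = 4, rank ∂_2 = 6 ⇒ b_1 = 10 − 4 − 6 = 0; all invariant factors of ∂_2 are 1 so no torsion. So H_1 = 0.

H_1 ≅ 0.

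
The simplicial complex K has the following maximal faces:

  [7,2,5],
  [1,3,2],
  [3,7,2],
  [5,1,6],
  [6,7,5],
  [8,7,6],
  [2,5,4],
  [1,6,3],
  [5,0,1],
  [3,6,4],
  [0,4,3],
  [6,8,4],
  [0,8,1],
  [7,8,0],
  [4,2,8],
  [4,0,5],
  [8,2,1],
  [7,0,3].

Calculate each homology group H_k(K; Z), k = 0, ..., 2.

K has 9 vertices, 27 edges, 18 triangles.
rank ∂_0 = 0, rank ∂_1 = 8 ⇒ b_0 = 9 − 0 − 8 = 1; all invariant factors of ∂_1 are 1 so no torsion. So H_0 = Z.
rank ∂_1 = 8, rank ∂_2 = 17 ⇒ b_1 = 27 − 8 − 17 = 2; all invariant factors of ∂_2 are 1 so no torsion. So H_1 = Z^2.
rank ∂_2 = 17, rank ∂_3 = 0 ⇒ b_2 = 18 − 17 − 0 = 1. So H_2 = Z.

H_0 ≅ Z,  H_1 ≅ Z^2,  H_2 ≅ Z.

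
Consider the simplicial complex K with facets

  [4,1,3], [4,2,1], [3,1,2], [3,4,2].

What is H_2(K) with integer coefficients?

We work with the vertex ordering 1 < 2 < 3 < 4. The simplices of K, each written with vertices in increasing order, are:

  0-simplices (4): [1], [2], [3], [4]
  1-simplices (6): [1,2], [1,3], [1,4], [2,3], [2,4], [3,4]
  2-simplices (4): [1,2,3], [1,2,4], [1,3,4], [2,3,4]

giving chain groups C_0 ≅ Z^4, C_1 ≅ Z^6, C_2 ≅ Z^4.

The boundary map ∂_1: C_1 → C_0 sends each edge [p,q] (with p < q) to q − p. For instance
  ∂[1,2] = [2] − [1].
As a 4×6 matrix over Z this has rank 3, with invariant factors (1,1,1).

The boundary map ∂_2: C_2 → C_1 maps a triangle to the signed sum of its edges. For instance
  ∂[1,2,4] = [2,4] − [1,4] + [1,2],
  ∂[2,3,4] = [3,4] − [2,4] + [2,3].
As a 6×4 matrix over Z this has rank 3, with invariant factors (1,1,1).

Reading off H_k = ker ∂_k / im ∂_{k+1}:

  H_2: rank ker ∂_2 − rank ∂_3 = (4 − 3) − 0 = 1, and there is no ∂_3, so H_2 ≅ Z.

H_2 = Z.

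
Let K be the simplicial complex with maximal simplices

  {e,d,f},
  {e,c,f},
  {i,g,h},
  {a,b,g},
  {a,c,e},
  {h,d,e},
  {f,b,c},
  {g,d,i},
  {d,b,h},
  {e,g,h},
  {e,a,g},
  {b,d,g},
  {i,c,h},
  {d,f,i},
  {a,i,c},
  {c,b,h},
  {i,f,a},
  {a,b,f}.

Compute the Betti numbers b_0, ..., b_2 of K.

b_0 = 1, b_1 = 1, b_2 = 0.

Order the vertices as a < b < c < d < e < f < g < h < i. Listing each simplex with vertices in this order, K has dimension 2 with simplices:

  0-simplices (9): a, b, c, d, e, f, g, h, i
  1-simplices (27): ab, ac, ae, af, ag, ai, bc, bd, bf, bg, bh, ce, cf, ch, ci, de, df, dg, dh, di, ef, eg, eh, fi, gh, gi, hi
  2-simplices (18): abf, abg, ace, aci, aeg, afi, bcf, bch, bdg, bdh, cef, chi, def, deh, dfi, dgi, egh, ghi

Hence C_0 ≅ Z^9, C_1 ≅ Z^27, C_2 ≅ Z^18.

Boundary ∂_1: C_1 → C_0 maps an edge to its endpoints' difference, ∂[p,q] = q − p. For instance
  ∂df = f − d.
The 9×27 boundary matrix has rank 8 and Smith normal form diag(1,1,1,1,1,1,1,1).

Boundary ∂_2: C_2 → C_1 maps a triangle to the signed sum of its edges. For instance
  ∂ghi = hi − gi + gh,
  ∂chi = hi − ci + ch.
As a 27×18 matrix over Z this has rank 18, with invariant factors (1,1,1,1,1,1,1,1,1,1,1,1,1,1,1,1,1,2).

Now H_k = ker ∂_k / im ∂_{k+1}, so:

  H_0: rank C_0 − rank ∂_1 = 9 − 8 = 1, and the invariant factors of ∂_1 are all 1, so H_0 ≅ Z.
  H_1: rank ker ∂_1 − rank ∂_2 = (27 − 8) − 18 = 1, and ∂_2 has invariant factor 2 > 1, so H_1 ≅ Z ⊕ Z/2.
  H_2: rank ker ∂_2 − rank ∂_3 = (18 − 18) − 0 = 0, and there is no ∂_3, so H_2 ≅ 0.

Hence the Betti numbers are b_0 = 1, b_1 = 1, b_2 = 0.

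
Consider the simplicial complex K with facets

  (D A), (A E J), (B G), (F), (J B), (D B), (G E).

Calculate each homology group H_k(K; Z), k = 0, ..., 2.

Take the total order A < B < D < E < F < G < J on the vertex set. Then K (dimension 2) consists of the simplices:

  0-simplices (7): A, B, D, E, F, G, J
  1-simplices (8): AD, AE, AJ, BD, BG, BJ, EG, EJ
  2-simplices (1): AEJ

Hence C_0 ≅ Z^7, C_1 ≅ Z^8, C_2 ≅ Z^1.

The boundary map ∂_1: C_1 → C_0 maps an edge to its endpoints' difference, ∂[p,q] = q − p.
The resulting 7×8 matrix has rank 5, and its Smith normal form has invariant factors (1,1,1,1,1).

∂_2: C_2 → C_1 acts by ∂[p,q,r] = [q,r] − [p,r] + [p,q]. For instance
  ∂AEJ = EJ − AJ + AE.
The 8×1 boundary matrix has rank 1 and Smith normal form diag(1).

From H_k ≅ ker(∂_k) / im(∂_{k+1}) we obtain:

  H_0: rank C_0 − rank ∂_1 = 7 − 5 = 2, and the invariant factors of ∂_1 are all 1, so H_0 = Z^2.
  H_1: rank ker ∂_1 − rank ∂_2 = (8 − 5) − 1 = 2, and the invariant factors of ∂_2 are all 1, so H_1 = Z^2.
  H_2: rank ker ∂_2 − rank ∂_3 = (1 − 1) − 0 = 0, and there is no ∂_3, so H_2 = 0.

H_0 ≅ Z^2,  H_1 ≅ Z^2,  H_2 = 0.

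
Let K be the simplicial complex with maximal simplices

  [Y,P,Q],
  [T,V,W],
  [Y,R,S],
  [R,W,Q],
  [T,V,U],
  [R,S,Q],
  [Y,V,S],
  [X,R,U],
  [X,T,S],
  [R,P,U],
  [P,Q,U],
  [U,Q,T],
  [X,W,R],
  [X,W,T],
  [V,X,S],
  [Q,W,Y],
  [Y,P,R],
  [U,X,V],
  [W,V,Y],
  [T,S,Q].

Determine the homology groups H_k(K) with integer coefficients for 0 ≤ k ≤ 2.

H_0 ≅ Z,  H_1 ≅ Z ⊕ Z/2,  H_2 = 0.

We work with the vertex ordering P < Q < R < S < T < U < V < W < X < Y. The simplices of K, each written with vertices in increasing order, are:

  0-simplices (10): P, Q, R, S, T, U, V, W, X, Y
  1-simplices (30): PQ, PR, PU, PY, QR, QS, QT, QU, QW, QY, RS, RU, RW, RX, RY, ST, SV, SX, SY, TU, TV, TW, TX, UV, UX, VW, VX, VY, WX, WY
  2-simplices (20): PQU, PQY, PRU, PRY, QRS, QRW, QST, QTU, QWY, RSY, RUX, RWX, STX, SVX, SVY, TUV, TVW, TWX, UVX, VWY

so the chain groups are C_0 ≅ Z^10, C_1 ≅ Z^30, C_2 ≅ Z^20.

The boundary map ∂_1: C_1 → C_0 is given by ∂[p,q] = [q] − [p]. For instance
  ∂RS = S − R.
The 10×30 boundary matrix has rank 9 and Smith normal form diag(1,1,1,1,1,1,1,1,1).

∂_2: C_2 → C_1 sends each 2-simplex [p,q,r] to [q,r] − [p,r] + [p,q]. For instance
  ∂PQU = QU − PU + PQ,
  ∂RWX = WX − RX + RW.
This gives a 30×20 integer matrix of rank 20; reducing to Smith normal form yields diagonal entries (1,1,1,1,1,1,1,1,1,1,1,1,1,1,1,1,1,1,1,2).

Computing H_k = (kernel of ∂_k) / (image of ∂_{k+1}):

  H_0: rank C_0 − rank ∂_1 = 10 − 9 = 1, and the invariant factors of ∂_1 are all 1, so H_0 ≅ Z.
  H_1: rank ker ∂_1 − rank ∂_2 = (30 − 9) − 20 = 1, and ∂_2 has invariant factor 2 > 1, so H_1 ≅ Z ⊕ Z/2.
  H_2: rank ker ∂_2 − rank ∂_3 = (20 − 20) − 0 = 0, and there is no ∂_3, so H_2 ≅ 0.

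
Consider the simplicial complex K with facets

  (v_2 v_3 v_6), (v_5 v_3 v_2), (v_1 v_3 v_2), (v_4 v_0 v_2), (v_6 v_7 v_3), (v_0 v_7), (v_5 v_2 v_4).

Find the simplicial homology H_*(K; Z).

H_0 = Z,  H_1 = Z,  H_2 = 0.

Fix the vertex order v_0 < v_1 < v_2 < v_3 < v_4 < v_5 < v_6 < v_7 and write every simplex with vertices in increasing order. Then dim K = 2 and the simplices of K are:

  0-simplices (8): [v_0], [v_1], [v_2], [v_3], [v_4], [v_5], [v_6], [v_7]
  1-simplices (14): [v_0,v_2], [v_0,v_4], [v_0,v_7], [v_1,v_2], [v_1,v_3], [v_2,v_3], [v_2,v_4], [v_2,v_5], [v_2,v_6], [v_3,v_5], [v_3,v_6], [v_3,v_7], [v_4,v_5], [v_6,v_7]
  2-simplices (6): [v_0,v_2,v_4], [v_1,v_2,v_3], [v_2,v_3,v_5], [v_2,v_3,v_6], [v_2,v_4,v_5], [v_3,v_6,v_7]

giving chain groups C_0 ≅ Z^8, C_1 ≅ Z^14, C_2 ≅ Z^6.

The boundary map ∂_1: C_1 → C_0 is given by ∂[p,q] = [q] − [p]. For instance
  ∂[v_0,v_2] = [v_2] − [v_0].
This gives a 8×14 integer matrix of rank 7; reducing to Smith normal form yields diagonal entries (1,1,1,1,1,1,1).

Boundary ∂_2: C_2 → C_1 sends each 2-simplex [p,q,r] to [q,r] − [p,r] + [p,q]. For instance
  ∂[v_2,v_4,v_5] = [v_4,v_5] − [v_2,v_5] + [v_2,v_4],
  ∂[v_3,v_6,v_7] = [v_6,v_7] − [v_3,v_7] + [v_3,v_6].
The resulting 14×6 matrix has rank 6, and its Smith normal form has invariant factors (1,1,1,1,1,1).

From H_k ≅ ker(∂_k) / im(∂_{k+1}) we obtain:

  H_0: rank C_0 − rank ∂_1 = 8 − 7 = 1, and the invariant factors of ∂_1 are all 1, so H_0 ≅ Z.
  H_1: rank ker ∂_1 − rank ∂_2 = (14 − 7) − 6 = 1, and the invariant factors of ∂_2 are all 1, so H_1 ≅ Z.
  H_2: rank ker ∂_2 − rank ∂_3 = (6 − 6) − 0 = 0, and there is no ∂_3, so H_2 ≅ 0.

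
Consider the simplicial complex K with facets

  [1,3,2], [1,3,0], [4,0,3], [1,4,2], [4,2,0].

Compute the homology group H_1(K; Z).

H_1 = Z.

Fix the vertex order 0 < 1 < 2 < 3 < 4 and write every simplex with vertices in increasing order. Then dim K = 2 and the simplices of K are:

  0-simplices (5): [0], [1], [2], [3], [4]
  1-simplices (10): [0,1], [0,2], [0,3], [0,4], [1,2], [1,3], [1,4], [2,3], [2,4], [3,4]
  2-simplices (5): [0,1,3], [0,2,4], [0,3,4], [1,2,3], [1,2,4]

Hence C_0 ≅ Z^5, C_1 ≅ Z^10, C_2 ≅ Z^5.

The boundary map ∂_1: C_1 → C_0 sends each edge [p,q] (with p < q) to q − p. For instance
  ∂[0,2] = [2] − [0].
The 5×10 boundary matrix has rank 4 and Smith normal form diag(1,1,1,1).

Boundary ∂_2: C_2 → C_1 maps a triangle to the signed sum of its edges. For instance
  ∂[0,2,4] = [2,4] − [0,4] + [0,2],
  ∂[0,1,3] = [1,3] − [0,3] + [0,1].
This gives a 10×5 integer matrix of rank 5; reducing to Smith normal form yields diagonal entries (1,1,1,1,1).

Now H_k = ker ∂_k / im ∂_{k+1}, so:

  H_1: rank ker ∂_1 − rank ∂_2 = (10 − 4) − 5 = 1, and the invariant factors of ∂_2 are all 1, so H_1 = Z.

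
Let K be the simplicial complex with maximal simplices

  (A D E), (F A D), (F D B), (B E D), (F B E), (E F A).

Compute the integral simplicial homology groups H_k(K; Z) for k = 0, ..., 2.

Order the vertices as A < B < D < E < F. Listing each simplex with vertices in this order, K has dimension 2 with simplices:

  0-simplices (5): A, B, D, E, F
  1-simplices (9): AD, AE, AF, BD, BE, BF, DE, DF, EF
  2-simplices (6): ADE, ADF, AEF, BDE, BDF, BEF

giving chain groups C_0 ≅ Z^5, C_1 ≅ Z^9, C_2 ≅ Z^6.

The boundary map ∂_1: C_1 → C_0 sends each edge [p,q] (with p < q) to q − p. For instance
  ∂AF = F − A.
This gives a 5×9 integer matrix of rank 4; reducing to Smith normal form yields diagonal entries (1,1,1,1).

Boundary ∂_2: C_2 → C_1 acts by ∂[p,q,r] = [q,r] − [p,r] + [p,q]. For instance
  ∂ADE = DE − AE + AD,
  ∂ADF = DF − AF + AD.
As a 9×6 matrix over Z this has rank 5, with invariant factors (1,1,1,1,1).

Computing H_k = (kernel of ∂_k) / (image of ∂_{k+1}):

  H_0: rank C_0 − rank ∂_1 = 5 − 4 = 1, and the invariant factors of ∂_1 are all 1, so H_0 = Z.
  H_1: rank ker ∂_1 − rank ∂_2 = (9 − 4) − 5 = 0, and the invariant factors of ∂_2 are all 1, so H_1 = 0.
  H_2: rank ker ∂_2 − rank ∂_3 = (6 − 5) − 0 = 1, and there is no ∂_3, so H_2 = Z.

H_0 = Z,  H_1 = 0,  H_2 = Z.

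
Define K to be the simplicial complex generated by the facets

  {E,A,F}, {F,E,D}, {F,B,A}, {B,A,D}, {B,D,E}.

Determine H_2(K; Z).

H_2 = 0.

Fix the vertex order A < B < D < E < F and write every simplex with vertices in increasing order. Then dim K = 2 and the simplices of K are:

  0-simplices (5): A, B, D, E, F
  1-simplices (10): AB, AD, AE, AF, BD, BE, BF, DE, DF, EF
  2-simplices (5): ABD, ABF, AEF, BDE, DEF

giving chain groups C_0 ≅ Z^5, C_1 ≅ Z^10, C_2 ≅ Z^5.

∂_1: C_1 → C_0 sends each edge [p,q] (with p < q) to q − p.
As a 5×10 matrix over Z this has rank 4, with invariant factors (1,1,1,1).

Boundary ∂_2: C_2 → C_1 acts by ∂[p,q,r] = [q,r] − [p,r] + [p,q]. For instance
  ∂AEF = EF − AF + AE,
  ∂ABD = BD − AD + AB.
The resulting 10×5 matrix has rank 5, and its Smith normal form has invariant factors (1,1,1,1,1).

Computing H_k = (kernel of ∂_k) / (image of ∂_{k+1}):

  H_2: rank ker ∂_2 − rank ∂_3 = (5 − 5) − 0 = 0, and there is no ∂_3, so H_2 ≅ 0.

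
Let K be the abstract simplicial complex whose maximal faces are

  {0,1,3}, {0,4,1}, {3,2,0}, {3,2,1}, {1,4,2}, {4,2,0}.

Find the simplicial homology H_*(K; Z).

Take the total order 0 < 1 < 2 < 3 < 4 on the vertex set. Then K (dimension 2) consists of the simplices:

  0-simplices (5): [0], [1], [2], [3], [4]
  1-simplices (9): [0,1], [0,2], [0,3], [0,4], [1,2], [1,3], [1,4], [2,3], [2,4]
  2-simplices (6): [0,1,3], [0,1,4], [0,2,3], [0,2,4], [1,2,3], [1,2,4]

Hence C_0 ≅ Z^5, C_1 ≅ Z^9, C_2 ≅ Z^6.

Boundary ∂_1: C_1 → C_0 sends each edge [p,q] (with p < q) to q − p. For instance
  ∂[1,3] = [3] − [1].
As a 5×9 matrix over Z this has rank 4, with invariant factors (1,1,1,1).

∂_2: C_2 → C_1 acts by ∂[p,q,r] = [q,r] − [p,r] + [p,q]. For instance
  ∂[0,2,3] = [2,3] − [0,3] + [0,2],
  ∂[0,1,4] = [1,4] − [0,4] + [0,1].
The resulting 9×6 matrix has rank 5, and its Smith normal form has invariant factors (1,1,1,1,1).

Reading off H_k = ker ∂_k / im ∂_{k+1}:

  H_0: rank C_0 − rank ∂_1 = 5 − 4 = 1, and the invariant factors of ∂_1 are all 1, so H_0 ≅ Z.
  H_1: rank ker ∂_1 − rank ∂_2 = (9 − 4) − 5 = 0, and the invariant factors of ∂_2 are all 1, so H_1 ≅ 0.
  H_2: rank ker ∂_2 − rank ∂_3 = (6 − 5) − 0 = 1, and there is no ∂_3, so H_2 ≅ Z.

H_0 ≅ Z,  H_1 = 0,  H_2 ≅ Z.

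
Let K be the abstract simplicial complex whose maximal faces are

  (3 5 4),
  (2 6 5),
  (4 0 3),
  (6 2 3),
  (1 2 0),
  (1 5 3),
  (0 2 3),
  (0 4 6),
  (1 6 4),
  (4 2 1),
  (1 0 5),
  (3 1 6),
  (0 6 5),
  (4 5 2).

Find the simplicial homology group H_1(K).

H_1 ≅ Z^2.

Fix the vertex order 0 < 1 < 2 < 3 < 4 < 5 < 6 and write every simplex with vertices in increasing order. Then dim K = 2 and the simplices of K are:

  0-simplices (7): [0], [1], [2], [3], [4], [5], [6]
  1-simplices (21): [0,1], [0,2], [0,3], [0,4], [0,5], [0,6], [1,2], [1,3], [1,4], [1,5], [1,6], [2,3], [2,4], [2,5], [2,6], [3,4], [3,5], [3,6], [4,5], [4,6], [5,6]
  2-simplices (14): [0,1,2], [0,1,5], [0,2,3], [0,3,4], [0,4,6], [0,5,6], [1,2,4], [1,3,5], [1,3,6], [1,4,6], [2,3,6], [2,4,5], [2,5,6], [3,4,5]

so the chain groups are C_0 ≅ Z^7, C_1 ≅ Z^21, C_2 ≅ Z^14.

∂_1: C_1 → C_0 sends each edge [p,q] (with p < q) to q − p. For instance
  ∂[0,5] = [5] − [0].
The resulting 7×21 matrix has rank 6, and its Smith normal form has invariant factors (1,1,1,1,1,1).

Boundary ∂_2: C_2 → C_1 maps a triangle to the signed sum of its edges. For instance
  ∂[0,1,2] = [1,2] − [0,2] + [0,1],
  ∂[3,4,5] = [4,5] − [3,5] + [3,4].
The resulting 21×14 matrix has rank 13, and its Smith normal form has invariant factors (1,1,1,1,1,1,1,1,1,1,1,1,1).

From H_k ≅ ker(∂_k) / im(∂_{k+1}) we obtain:

  H_1: rank ker ∂_1 − rank ∂_2 = (21 − 6) − 13 = 2, and the invariant factors of ∂_2 are all 1, so H_1 = Z^2.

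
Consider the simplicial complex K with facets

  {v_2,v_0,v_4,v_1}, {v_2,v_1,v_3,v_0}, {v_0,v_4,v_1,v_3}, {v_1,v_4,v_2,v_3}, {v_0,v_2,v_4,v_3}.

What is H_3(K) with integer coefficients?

We work with the vertex ordering v_0 < v_1 < v_2 < v_3 < v_4. The simplices of K, each written with vertices in increasing order, are:

  0-simplices (5): [v_0], [v_1], [v_2], [v_3], [v_4]
  1-simplices (10): [v_0,v_1], [v_0,v_2], [v_0,v_3], [v_0,v_4], [v_1,v_2], [v_1,v_3], [v_1,v_4], [v_2,v_3], [v_2,v_4], [v_3,v_4]
  2-simplices (10): [v_0,v_1,v_2], [v_0,v_1,v_3], [v_0,v_1,v_4], [v_0,v_2,v_3], [v_0,v_2,v_4], [v_0,v_3,v_4], [v_1,v_2,v_3], [v_1,v_2,v_4], [v_1,v_3,v_4], [v_2,v_3,v_4]
  3-simplices (5): [v_0,v_1,v_2,v_3], [v_0,v_1,v_2,v_4], [v_0,v_1,v_3,v_4], [v_0,v_2,v_3,v_4], [v_1,v_2,v_3,v_4]

so the chain groups are C_0 ≅ Z^5, C_1 ≅ Z^10, C_2 ≅ Z^10, C_3 ≅ Z^5.

Boundary ∂_1: C_1 → C_0 maps an edge to its endpoints' difference, ∂[p,q] = q − p. For instance
  ∂[v_0,v_3] = [v_3] − [v_0].
The resulting 5×10 matrix has rank 4, and its Smith normal form has invariant factors (1,1,1,1).

∂_2: C_2 → C_1 sends each 2-simplex [p,q,r] to [q,r] − [p,r] + [p,q]. For instance
  ∂[v_1,v_2,v_3] = [v_2,v_3] − [v_1,v_3] + [v_1,v_2],
  ∂[v_0,v_1,v_3] = [v_1,v_3] − [v_0,v_3] + [v_0,v_1].
The 10×10 boundary matrix has rank 6 and Smith normal form diag(1,1,1,1,1,1).

Boundary ∂_3: C_3 → C_2 sends each 3-simplex σ to the alternating sum Σ_i (−1)^i (σ with its i-th vertex removed). For instance
  ∂[v_0,v_1,v_3,v_4] = [v_1,v_3,v_4] − [v_0,v_3,v_4] + [v_0,v_1,v_4] − [v_0,v_1,v_3],
  ∂[v_0,v_1,v_2,v_4] = [v_1,v_2,v_4] − [v_0,v_2,v_4] + [v_0,v_1,v_4] − [v_0,v_1,v_2].
The 10×5 boundary matrix has rank 4 and Smith normal form diag(1,1,1,1).

Now H_k = ker ∂_k / im ∂_{k+1}, so:

  H_3: rank ker ∂_3 − rank ∂_4 = (5 − 4) − 0 = 1, and there is no ∂_4, so H_3 ≅ Z.

(K is a triangulation of the 3-sphere S^3.)

H_3 = Z.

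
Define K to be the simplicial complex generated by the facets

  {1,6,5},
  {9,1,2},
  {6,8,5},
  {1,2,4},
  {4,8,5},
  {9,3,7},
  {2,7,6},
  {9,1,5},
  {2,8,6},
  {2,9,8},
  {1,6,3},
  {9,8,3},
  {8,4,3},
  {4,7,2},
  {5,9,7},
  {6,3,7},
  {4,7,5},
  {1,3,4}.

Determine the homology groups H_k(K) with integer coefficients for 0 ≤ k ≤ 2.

Order the vertices as 1 < 2 < 3 < 4 < 5 < 6 < 7 < 8 < 9. Listing each simplex with vertices in this order, K has dimension 2 with simplices:

  0-simplices (9): [1], [2], [3], [4], [5], [6], [7], [8], [9]
  1-simplices (27): (27 of them)
  2-simplices (18): [1,2,4], [1,2,9], [1,3,4], [1,3,6], [1,5,6], [1,5,9], [2,4,7], [2,6,7], [2,6,8], [2,8,9], [3,4,8], [3,6,7], [3,7,9], [3,8,9], [4,5,7], [4,5,8], [5,6,8], [5,7,9]

giving chain groups C_0 ≅ Z^9, C_1 ≅ Z^27, C_2 ≅ Z^18.

∂_1: C_1 → C_0 sends each edge [p,q] (with p < q) to q − p. For instance
  ∂[3,4] = [4] − [3].
This gives a 9×27 integer matrix of rank 8; reducing to Smith normal form yields diagonal entries (1,1,1,1,1,1,1,1).

Boundary ∂_2: C_2 → C_1 sends each 2-simplex [p,q,r] to [q,r] − [p,r] + [p,q]. For instance
  ∂[2,6,7] = [6,7] − [2,7] + [2,6],
  ∂[5,7,9] = [7,9] − [5,9] + [5,7].
The resulting 27×18 matrix has rank 17, and its Smith normal form has invariant factors (1,1,1,1,1,1,1,1,1,1,1,1,1,1,1,1,1).

From H_k ≅ ker(∂_k) / im(∂_{k+1}) we obtain:

  H_0: rank C_0 − rank ∂_1 = 9 − 8 = 1, and the invariant factors of ∂_1 are all 1, so H_0 ≅ Z.
  H_1: rank ker ∂_1 − rank ∂_2 = (27 − 8) − 17 = 2, and the invariant factors of ∂_2 are all 1, so H_1 ≅ Z^2.
  H_2: rank ker ∂_2 − rank ∂_3 = (18 − 17) − 0 = 1, and there is no ∂_3, so H_2 ≅ Z.

(K is a triangulation of the torus T^2.)

H_0 = Z,  H_1 = Z^2,  H_2 = Z.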